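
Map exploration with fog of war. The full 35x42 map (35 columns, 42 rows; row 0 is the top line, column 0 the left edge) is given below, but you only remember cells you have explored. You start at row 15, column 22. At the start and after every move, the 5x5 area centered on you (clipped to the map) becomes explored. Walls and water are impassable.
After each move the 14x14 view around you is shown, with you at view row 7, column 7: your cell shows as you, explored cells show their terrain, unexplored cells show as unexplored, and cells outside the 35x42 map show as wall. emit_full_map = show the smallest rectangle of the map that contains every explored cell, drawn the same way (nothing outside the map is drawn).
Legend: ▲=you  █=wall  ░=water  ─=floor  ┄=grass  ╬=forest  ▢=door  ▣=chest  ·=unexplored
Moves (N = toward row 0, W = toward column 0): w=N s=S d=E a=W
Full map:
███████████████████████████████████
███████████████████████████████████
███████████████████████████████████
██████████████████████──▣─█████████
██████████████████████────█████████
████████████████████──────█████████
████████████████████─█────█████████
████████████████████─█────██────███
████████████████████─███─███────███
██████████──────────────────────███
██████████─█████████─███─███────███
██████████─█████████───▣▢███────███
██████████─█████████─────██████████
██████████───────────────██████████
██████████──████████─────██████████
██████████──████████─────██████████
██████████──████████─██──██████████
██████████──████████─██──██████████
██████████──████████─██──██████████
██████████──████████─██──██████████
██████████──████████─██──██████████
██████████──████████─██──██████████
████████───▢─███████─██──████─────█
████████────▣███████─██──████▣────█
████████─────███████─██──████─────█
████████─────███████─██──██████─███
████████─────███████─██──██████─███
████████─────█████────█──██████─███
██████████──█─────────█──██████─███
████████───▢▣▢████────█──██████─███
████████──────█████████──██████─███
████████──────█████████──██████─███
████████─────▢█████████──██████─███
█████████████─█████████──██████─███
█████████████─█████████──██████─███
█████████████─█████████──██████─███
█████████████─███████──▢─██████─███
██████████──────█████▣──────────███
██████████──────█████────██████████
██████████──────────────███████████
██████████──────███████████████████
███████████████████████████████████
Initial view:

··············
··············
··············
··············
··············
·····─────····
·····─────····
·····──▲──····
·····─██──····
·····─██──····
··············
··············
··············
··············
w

··············
··············
··············
··············
··············
·····─────····
·····─────····
·····──▲──····
·····─────····
·····─██──····
·····─██──····
··············
··············
··············

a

··············
··············
··············
··············
··············
·····█─────···
·····──────···
·····█─▲───···
·····█─────···
·····█─██──···
······─██──···
··············
··············
··············

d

··············
··············
··············
··············
··············
····█─────····
····──────····
····█──▲──····
····█─────····
····█─██──····
·····─██──····
··············
··············
··············

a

··············
··············
··············
··············
··············
·····█─────···
·····──────···
·····█─▲───···
·····█─────···
·····█─██──···
······─██──···
··············
··············
··············

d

··············
··············
··············
··············
··············
····█─────····
····──────····
····█──▲──····
····█─────····
····█─██──····
·····─██──····
··············
··············
··············

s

··············
··············
··············
··············
····█─────····
····──────····
····█─────····
····█──▲──····
····█─██──····
·····─██──····
··············
··············
··············
··············

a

··············
··············
··············
··············
·····█─────···
·····──────···
·····█─────···
·····█─▲───···
·····█─██──···
·····█─██──···
··············
··············
··············
··············

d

··············
··············
··············
··············
····█─────····
····──────····
····█─────····
····█──▲──····
····█─██──····
····█─██──····
··············
··············
··············
··············

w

··············
··············
··············
··············
··············
····█─────····
····──────····
····█──▲──····
····█─────····
····█─██──····
····█─██──····
··············
··············
··············

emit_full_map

█─────
──────
█──▲──
█─────
█─██──
█─██──

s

··············
··············
··············
··············
····█─────····
····──────····
····█─────····
····█──▲──····
····█─██──····
····█─██──····
··············
··············
··············
··············

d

··············
··············
··············
··············
···█─────·····
···──────█····
···█─────█····
···█───▲─█····
···█─██──█····
···█─██──█····
··············
··············
··············
··············

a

··············
··············
··············
··············
····█─────····
····──────█···
····█─────█···
····█──▲──█···
····█─██──█···
····█─██──█···
··············
··············
··············
··············

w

··············
··············
··············
··············
··············
····█─────····
····──────█···
····█──▲──█···
····█─────█···
····█─██──█···
····█─██──█···
··············
··············
··············

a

··············
··············
··············
··············
··············
·····█─────···
·····──────█··
·····█─▲───█··
·····█─────█··
·····█─██──█··
·····█─██──█··
··············
··············
··············

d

··············
··············
··············
··············
··············
····█─────····
····──────█···
····█──▲──█···
····█─────█···
····█─██──█···
····█─██──█···
··············
··············
··············

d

··············
··············
··············
··············
··············
···█─────█····
···──────█····
···█───▲─█····
···█─────█····
···█─██──█····
···█─██──█····
··············
··············
··············

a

··············
··············
··············
··············
··············
····█─────█···
····──────█···
····█──▲──█···
····█─────█···
····█─██──█···
····█─██──█···
··············
··············
··············

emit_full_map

█─────█
──────█
█──▲──█
█─────█
█─██──█
█─██──█


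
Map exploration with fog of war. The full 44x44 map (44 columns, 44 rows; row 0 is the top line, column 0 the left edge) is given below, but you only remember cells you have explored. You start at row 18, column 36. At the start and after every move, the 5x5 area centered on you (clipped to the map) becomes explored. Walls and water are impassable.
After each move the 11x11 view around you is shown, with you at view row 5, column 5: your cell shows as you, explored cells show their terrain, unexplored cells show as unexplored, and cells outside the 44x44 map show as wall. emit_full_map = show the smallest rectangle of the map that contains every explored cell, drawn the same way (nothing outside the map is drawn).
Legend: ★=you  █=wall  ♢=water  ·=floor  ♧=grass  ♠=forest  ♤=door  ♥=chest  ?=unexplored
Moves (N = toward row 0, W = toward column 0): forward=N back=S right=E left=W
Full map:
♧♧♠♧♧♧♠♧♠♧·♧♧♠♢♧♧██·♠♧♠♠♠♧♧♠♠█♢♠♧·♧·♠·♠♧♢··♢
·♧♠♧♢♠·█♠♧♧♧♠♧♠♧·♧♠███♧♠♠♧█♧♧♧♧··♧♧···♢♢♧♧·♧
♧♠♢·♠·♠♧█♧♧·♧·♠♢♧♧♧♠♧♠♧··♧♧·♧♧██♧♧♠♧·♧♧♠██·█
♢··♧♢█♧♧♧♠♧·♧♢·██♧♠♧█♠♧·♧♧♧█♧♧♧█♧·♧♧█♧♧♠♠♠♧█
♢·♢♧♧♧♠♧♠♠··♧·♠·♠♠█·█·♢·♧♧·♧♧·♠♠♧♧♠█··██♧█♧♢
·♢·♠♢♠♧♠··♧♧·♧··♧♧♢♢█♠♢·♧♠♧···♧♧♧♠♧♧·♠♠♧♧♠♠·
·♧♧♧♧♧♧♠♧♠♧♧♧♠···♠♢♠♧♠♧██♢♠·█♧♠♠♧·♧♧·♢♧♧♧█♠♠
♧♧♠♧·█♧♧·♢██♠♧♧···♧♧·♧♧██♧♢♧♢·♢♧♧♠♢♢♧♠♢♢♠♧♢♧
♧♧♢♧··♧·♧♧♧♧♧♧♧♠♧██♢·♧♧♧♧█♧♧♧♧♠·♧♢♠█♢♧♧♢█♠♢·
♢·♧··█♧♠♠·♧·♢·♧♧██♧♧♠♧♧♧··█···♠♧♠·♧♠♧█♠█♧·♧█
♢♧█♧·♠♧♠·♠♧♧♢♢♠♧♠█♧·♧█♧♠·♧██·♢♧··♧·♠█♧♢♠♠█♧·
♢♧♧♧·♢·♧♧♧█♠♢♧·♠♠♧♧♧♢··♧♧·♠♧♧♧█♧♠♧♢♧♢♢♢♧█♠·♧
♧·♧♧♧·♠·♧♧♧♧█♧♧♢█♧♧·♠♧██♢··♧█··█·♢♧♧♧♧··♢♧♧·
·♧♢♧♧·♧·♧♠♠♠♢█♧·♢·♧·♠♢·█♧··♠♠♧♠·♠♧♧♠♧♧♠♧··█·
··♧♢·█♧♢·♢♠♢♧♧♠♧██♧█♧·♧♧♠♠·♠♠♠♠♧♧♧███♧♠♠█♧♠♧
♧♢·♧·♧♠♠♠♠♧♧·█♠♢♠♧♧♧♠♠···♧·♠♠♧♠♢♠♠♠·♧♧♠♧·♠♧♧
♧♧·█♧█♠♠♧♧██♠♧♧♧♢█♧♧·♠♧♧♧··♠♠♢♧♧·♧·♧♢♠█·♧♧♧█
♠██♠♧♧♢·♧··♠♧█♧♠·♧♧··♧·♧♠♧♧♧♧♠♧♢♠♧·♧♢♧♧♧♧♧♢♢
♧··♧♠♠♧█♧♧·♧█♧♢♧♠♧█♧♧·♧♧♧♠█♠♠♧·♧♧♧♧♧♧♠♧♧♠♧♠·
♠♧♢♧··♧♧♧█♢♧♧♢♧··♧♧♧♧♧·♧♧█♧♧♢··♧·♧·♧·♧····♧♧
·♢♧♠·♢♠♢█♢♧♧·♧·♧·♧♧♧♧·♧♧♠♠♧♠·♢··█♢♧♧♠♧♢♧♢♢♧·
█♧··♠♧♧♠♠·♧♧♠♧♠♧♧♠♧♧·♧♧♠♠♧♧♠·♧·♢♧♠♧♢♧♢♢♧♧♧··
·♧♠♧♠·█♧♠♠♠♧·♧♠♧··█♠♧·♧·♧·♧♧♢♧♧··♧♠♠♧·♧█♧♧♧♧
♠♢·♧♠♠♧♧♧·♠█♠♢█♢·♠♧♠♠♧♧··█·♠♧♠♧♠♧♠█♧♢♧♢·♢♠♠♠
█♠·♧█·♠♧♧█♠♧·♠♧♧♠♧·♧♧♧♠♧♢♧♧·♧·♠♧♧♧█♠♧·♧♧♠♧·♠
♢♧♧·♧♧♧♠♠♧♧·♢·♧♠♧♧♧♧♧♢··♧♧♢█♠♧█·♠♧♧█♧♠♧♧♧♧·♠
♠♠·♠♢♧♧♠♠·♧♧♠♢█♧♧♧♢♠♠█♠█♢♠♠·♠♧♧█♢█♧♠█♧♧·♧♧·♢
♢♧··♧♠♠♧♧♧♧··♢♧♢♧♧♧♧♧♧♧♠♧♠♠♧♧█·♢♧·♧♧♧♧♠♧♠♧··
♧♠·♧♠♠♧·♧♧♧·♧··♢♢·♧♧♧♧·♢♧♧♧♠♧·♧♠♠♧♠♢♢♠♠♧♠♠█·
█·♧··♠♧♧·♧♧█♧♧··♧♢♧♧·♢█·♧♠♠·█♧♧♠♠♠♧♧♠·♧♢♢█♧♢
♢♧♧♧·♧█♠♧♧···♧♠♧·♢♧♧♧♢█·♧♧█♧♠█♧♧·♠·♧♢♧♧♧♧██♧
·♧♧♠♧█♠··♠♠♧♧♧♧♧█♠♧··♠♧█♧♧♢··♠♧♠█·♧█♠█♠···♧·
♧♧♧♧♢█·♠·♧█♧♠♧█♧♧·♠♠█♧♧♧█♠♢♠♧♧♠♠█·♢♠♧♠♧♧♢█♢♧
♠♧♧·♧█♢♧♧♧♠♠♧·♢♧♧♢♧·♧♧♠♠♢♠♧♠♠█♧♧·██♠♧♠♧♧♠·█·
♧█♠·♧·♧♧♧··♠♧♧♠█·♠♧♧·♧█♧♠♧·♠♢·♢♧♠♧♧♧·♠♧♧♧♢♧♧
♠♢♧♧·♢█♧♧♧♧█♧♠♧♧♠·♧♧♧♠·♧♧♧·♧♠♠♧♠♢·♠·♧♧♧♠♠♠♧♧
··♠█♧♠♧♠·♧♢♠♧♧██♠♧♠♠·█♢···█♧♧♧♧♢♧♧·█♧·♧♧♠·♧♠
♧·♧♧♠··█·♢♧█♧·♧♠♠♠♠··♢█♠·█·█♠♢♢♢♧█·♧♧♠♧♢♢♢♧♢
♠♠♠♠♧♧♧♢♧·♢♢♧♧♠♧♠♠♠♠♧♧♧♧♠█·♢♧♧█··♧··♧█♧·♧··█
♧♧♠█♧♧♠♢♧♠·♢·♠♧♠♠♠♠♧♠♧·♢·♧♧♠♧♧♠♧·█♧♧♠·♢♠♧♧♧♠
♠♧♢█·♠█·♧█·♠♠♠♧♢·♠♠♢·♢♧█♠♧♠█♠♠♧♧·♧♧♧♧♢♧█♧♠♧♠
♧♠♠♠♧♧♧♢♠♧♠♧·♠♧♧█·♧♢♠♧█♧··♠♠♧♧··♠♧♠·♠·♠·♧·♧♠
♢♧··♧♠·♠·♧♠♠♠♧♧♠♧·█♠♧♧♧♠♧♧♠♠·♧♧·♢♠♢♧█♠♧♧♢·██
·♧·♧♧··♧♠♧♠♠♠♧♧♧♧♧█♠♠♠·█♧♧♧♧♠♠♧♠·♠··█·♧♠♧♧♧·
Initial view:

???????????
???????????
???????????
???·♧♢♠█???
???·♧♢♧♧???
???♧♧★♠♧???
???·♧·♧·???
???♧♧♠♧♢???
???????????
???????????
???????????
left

???????????
???????????
???????????
???♧·♧♢♠█??
???♧·♧♢♧♧??
???♧♧★♧♠♧??
???♧·♧·♧·??
???♢♧♧♠♧♢??
???????????
???????????
???????????

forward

???????????
???????????
???????????
???♠♠·♧♧???
???♧·♧♢♠█??
???♧·★♢♧♧??
???♧♧♧♧♠♧??
???♧·♧·♧·??
???♢♧♧♠♧♢??
???????????
???????????

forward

???????????
???????????
???????????
???♧███♧???
???♠♠·♧♧???
???♧·★♢♠█??
???♧·♧♢♧♧??
???♧♧♧♧♠♧??
???♧·♧·♧·??
???♢♧♧♠♧♢??
???????????

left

???????????
???????????
???????????
???♧♧███♧??
???♠♠♠·♧♧??
???·♧★♧♢♠█?
???♠♧·♧♢♧♧?
???♧♧♧♧♧♠♧?
????♧·♧·♧·?
????♢♧♧♠♧♢?
???????????

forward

???????????
???????????
???????????
???♠♧♧♠♧???
???♧♧███♧??
???♠♠★·♧♧??
???·♧·♧♢♠█?
???♠♧·♧♢♧♧?
???♧♧♧♧♧♠♧?
????♧·♧·♧·?
????♢♧♧♠♧♢?

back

???????????
???????????
???♠♧♧♠♧???
???♧♧███♧??
???♠♠♠·♧♧??
???·♧★♧♢♠█?
???♠♧·♧♢♧♧?
???♧♧♧♧♧♠♧?
????♧·♧·♧·?
????♢♧♧♠♧♢?
???????????

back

???????????
???♠♧♧♠♧???
???♧♧███♧??
???♠♠♠·♧♧??
???·♧·♧♢♠█?
???♠♧★♧♢♧♧?
???♧♧♧♧♧♠♧?
???·♧·♧·♧·?
????♢♧♧♠♧♢?
???????????
???????????

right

???????????
??♠♧♧♠♧????
??♧♧███♧???
??♠♠♠·♧♧???
??·♧·♧♢♠█??
??♠♧·★♢♧♧??
??♧♧♧♧♧♠♧??
??·♧·♧·♧·??
???♢♧♧♠♧♢??
???????????
???????????

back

??♠♧♧♠♧????
??♧♧███♧???
??♠♠♠·♧♧???
??·♧·♧♢♠█??
??♠♧·♧♢♧♧??
??♧♧♧★♧♠♧??
??·♧·♧·♧·??
???♢♧♧♠♧♢??
???????????
???????????
???????????

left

???♠♧♧♠♧???
???♧♧███♧??
???♠♠♠·♧♧??
???·♧·♧♢♠█?
???♠♧·♧♢♧♧?
???♧♧★♧♧♠♧?
???·♧·♧·♧·?
???█♢♧♧♠♧♢?
???????????
???????????
???????????

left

????♠♧♧♠♧??
????♧♧███♧?
????♠♠♠·♧♧?
???♧·♧·♧♢♠█
???♢♠♧·♧♢♧♧
???♧♧★♧♧♧♠♧
???♧·♧·♧·♧·
???·█♢♧♧♠♧♢
???????????
???????????
???????????

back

????♧♧███♧?
????♠♠♠·♧♧?
???♧·♧·♧♢♠█
???♢♠♧·♧♢♧♧
???♧♧♧♧♧♧♠♧
???♧·★·♧·♧·
???·█♢♧♧♠♧♢
???♢♧♠♧♢???
???????????
???????????
???????????

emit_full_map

?♠♧♧♠♧??
?♧♧███♧?
?♠♠♠·♧♧?
♧·♧·♧♢♠█
♢♠♧·♧♢♧♧
♧♧♧♧♧♧♠♧
♧·★·♧·♧·
·█♢♧♧♠♧♢
♢♧♠♧♢???

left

?????♧♧███♧
?????♠♠♠·♧♧
????♧·♧·♧♢♠
???♧♢♠♧·♧♢♧
???·♧♧♧♧♧♧♠
???·♧★♧·♧·♧
???··█♢♧♧♠♧
???·♢♧♠♧♢??
???????????
???????????
???????????

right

????♧♧███♧?
????♠♠♠·♧♧?
???♧·♧·♧♢♠█
??♧♢♠♧·♧♢♧♧
??·♧♧♧♧♧♧♠♧
??·♧·★·♧·♧·
??··█♢♧♧♠♧♢
??·♢♧♠♧♢???
???????????
???????????
???????????

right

???♧♧███♧??
???♠♠♠·♧♧??
??♧·♧·♧♢♠█?
?♧♢♠♧·♧♢♧♧?
?·♧♧♧♧♧♧♠♧?
?·♧·♧★♧·♧·?
?··█♢♧♧♠♧♢?
?·♢♧♠♧♢♧???
???????????
???????????
???????????

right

??♧♧███♧???
??♠♠♠·♧♧???
?♧·♧·♧♢♠█??
♧♢♠♧·♧♢♧♧??
·♧♧♧♧♧♧♠♧??
·♧·♧·★·♧·??
··█♢♧♧♠♧♢??
·♢♧♠♧♢♧♢???
???????????
???????????
???????????

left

???♧♧███♧??
???♠♠♠·♧♧??
??♧·♧·♧♢♠█?
?♧♢♠♧·♧♢♧♧?
?·♧♧♧♧♧♧♠♧?
?·♧·♧★♧·♧·?
?··█♢♧♧♠♧♢?
?·♢♧♠♧♢♧♢??
???????????
???????????
???????????

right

??♧♧███♧???
??♠♠♠·♧♧???
?♧·♧·♧♢♠█??
♧♢♠♧·♧♢♧♧??
·♧♧♧♧♧♧♠♧??
·♧·♧·★·♧·??
··█♢♧♧♠♧♢??
·♢♧♠♧♢♧♢???
???????????
???????????
???????????

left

???♧♧███♧??
???♠♠♠·♧♧??
??♧·♧·♧♢♠█?
?♧♢♠♧·♧♢♧♧?
?·♧♧♧♧♧♧♠♧?
?·♧·♧★♧·♧·?
?··█♢♧♧♠♧♢?
?·♢♧♠♧♢♧♢??
???????????
???????????
???????????


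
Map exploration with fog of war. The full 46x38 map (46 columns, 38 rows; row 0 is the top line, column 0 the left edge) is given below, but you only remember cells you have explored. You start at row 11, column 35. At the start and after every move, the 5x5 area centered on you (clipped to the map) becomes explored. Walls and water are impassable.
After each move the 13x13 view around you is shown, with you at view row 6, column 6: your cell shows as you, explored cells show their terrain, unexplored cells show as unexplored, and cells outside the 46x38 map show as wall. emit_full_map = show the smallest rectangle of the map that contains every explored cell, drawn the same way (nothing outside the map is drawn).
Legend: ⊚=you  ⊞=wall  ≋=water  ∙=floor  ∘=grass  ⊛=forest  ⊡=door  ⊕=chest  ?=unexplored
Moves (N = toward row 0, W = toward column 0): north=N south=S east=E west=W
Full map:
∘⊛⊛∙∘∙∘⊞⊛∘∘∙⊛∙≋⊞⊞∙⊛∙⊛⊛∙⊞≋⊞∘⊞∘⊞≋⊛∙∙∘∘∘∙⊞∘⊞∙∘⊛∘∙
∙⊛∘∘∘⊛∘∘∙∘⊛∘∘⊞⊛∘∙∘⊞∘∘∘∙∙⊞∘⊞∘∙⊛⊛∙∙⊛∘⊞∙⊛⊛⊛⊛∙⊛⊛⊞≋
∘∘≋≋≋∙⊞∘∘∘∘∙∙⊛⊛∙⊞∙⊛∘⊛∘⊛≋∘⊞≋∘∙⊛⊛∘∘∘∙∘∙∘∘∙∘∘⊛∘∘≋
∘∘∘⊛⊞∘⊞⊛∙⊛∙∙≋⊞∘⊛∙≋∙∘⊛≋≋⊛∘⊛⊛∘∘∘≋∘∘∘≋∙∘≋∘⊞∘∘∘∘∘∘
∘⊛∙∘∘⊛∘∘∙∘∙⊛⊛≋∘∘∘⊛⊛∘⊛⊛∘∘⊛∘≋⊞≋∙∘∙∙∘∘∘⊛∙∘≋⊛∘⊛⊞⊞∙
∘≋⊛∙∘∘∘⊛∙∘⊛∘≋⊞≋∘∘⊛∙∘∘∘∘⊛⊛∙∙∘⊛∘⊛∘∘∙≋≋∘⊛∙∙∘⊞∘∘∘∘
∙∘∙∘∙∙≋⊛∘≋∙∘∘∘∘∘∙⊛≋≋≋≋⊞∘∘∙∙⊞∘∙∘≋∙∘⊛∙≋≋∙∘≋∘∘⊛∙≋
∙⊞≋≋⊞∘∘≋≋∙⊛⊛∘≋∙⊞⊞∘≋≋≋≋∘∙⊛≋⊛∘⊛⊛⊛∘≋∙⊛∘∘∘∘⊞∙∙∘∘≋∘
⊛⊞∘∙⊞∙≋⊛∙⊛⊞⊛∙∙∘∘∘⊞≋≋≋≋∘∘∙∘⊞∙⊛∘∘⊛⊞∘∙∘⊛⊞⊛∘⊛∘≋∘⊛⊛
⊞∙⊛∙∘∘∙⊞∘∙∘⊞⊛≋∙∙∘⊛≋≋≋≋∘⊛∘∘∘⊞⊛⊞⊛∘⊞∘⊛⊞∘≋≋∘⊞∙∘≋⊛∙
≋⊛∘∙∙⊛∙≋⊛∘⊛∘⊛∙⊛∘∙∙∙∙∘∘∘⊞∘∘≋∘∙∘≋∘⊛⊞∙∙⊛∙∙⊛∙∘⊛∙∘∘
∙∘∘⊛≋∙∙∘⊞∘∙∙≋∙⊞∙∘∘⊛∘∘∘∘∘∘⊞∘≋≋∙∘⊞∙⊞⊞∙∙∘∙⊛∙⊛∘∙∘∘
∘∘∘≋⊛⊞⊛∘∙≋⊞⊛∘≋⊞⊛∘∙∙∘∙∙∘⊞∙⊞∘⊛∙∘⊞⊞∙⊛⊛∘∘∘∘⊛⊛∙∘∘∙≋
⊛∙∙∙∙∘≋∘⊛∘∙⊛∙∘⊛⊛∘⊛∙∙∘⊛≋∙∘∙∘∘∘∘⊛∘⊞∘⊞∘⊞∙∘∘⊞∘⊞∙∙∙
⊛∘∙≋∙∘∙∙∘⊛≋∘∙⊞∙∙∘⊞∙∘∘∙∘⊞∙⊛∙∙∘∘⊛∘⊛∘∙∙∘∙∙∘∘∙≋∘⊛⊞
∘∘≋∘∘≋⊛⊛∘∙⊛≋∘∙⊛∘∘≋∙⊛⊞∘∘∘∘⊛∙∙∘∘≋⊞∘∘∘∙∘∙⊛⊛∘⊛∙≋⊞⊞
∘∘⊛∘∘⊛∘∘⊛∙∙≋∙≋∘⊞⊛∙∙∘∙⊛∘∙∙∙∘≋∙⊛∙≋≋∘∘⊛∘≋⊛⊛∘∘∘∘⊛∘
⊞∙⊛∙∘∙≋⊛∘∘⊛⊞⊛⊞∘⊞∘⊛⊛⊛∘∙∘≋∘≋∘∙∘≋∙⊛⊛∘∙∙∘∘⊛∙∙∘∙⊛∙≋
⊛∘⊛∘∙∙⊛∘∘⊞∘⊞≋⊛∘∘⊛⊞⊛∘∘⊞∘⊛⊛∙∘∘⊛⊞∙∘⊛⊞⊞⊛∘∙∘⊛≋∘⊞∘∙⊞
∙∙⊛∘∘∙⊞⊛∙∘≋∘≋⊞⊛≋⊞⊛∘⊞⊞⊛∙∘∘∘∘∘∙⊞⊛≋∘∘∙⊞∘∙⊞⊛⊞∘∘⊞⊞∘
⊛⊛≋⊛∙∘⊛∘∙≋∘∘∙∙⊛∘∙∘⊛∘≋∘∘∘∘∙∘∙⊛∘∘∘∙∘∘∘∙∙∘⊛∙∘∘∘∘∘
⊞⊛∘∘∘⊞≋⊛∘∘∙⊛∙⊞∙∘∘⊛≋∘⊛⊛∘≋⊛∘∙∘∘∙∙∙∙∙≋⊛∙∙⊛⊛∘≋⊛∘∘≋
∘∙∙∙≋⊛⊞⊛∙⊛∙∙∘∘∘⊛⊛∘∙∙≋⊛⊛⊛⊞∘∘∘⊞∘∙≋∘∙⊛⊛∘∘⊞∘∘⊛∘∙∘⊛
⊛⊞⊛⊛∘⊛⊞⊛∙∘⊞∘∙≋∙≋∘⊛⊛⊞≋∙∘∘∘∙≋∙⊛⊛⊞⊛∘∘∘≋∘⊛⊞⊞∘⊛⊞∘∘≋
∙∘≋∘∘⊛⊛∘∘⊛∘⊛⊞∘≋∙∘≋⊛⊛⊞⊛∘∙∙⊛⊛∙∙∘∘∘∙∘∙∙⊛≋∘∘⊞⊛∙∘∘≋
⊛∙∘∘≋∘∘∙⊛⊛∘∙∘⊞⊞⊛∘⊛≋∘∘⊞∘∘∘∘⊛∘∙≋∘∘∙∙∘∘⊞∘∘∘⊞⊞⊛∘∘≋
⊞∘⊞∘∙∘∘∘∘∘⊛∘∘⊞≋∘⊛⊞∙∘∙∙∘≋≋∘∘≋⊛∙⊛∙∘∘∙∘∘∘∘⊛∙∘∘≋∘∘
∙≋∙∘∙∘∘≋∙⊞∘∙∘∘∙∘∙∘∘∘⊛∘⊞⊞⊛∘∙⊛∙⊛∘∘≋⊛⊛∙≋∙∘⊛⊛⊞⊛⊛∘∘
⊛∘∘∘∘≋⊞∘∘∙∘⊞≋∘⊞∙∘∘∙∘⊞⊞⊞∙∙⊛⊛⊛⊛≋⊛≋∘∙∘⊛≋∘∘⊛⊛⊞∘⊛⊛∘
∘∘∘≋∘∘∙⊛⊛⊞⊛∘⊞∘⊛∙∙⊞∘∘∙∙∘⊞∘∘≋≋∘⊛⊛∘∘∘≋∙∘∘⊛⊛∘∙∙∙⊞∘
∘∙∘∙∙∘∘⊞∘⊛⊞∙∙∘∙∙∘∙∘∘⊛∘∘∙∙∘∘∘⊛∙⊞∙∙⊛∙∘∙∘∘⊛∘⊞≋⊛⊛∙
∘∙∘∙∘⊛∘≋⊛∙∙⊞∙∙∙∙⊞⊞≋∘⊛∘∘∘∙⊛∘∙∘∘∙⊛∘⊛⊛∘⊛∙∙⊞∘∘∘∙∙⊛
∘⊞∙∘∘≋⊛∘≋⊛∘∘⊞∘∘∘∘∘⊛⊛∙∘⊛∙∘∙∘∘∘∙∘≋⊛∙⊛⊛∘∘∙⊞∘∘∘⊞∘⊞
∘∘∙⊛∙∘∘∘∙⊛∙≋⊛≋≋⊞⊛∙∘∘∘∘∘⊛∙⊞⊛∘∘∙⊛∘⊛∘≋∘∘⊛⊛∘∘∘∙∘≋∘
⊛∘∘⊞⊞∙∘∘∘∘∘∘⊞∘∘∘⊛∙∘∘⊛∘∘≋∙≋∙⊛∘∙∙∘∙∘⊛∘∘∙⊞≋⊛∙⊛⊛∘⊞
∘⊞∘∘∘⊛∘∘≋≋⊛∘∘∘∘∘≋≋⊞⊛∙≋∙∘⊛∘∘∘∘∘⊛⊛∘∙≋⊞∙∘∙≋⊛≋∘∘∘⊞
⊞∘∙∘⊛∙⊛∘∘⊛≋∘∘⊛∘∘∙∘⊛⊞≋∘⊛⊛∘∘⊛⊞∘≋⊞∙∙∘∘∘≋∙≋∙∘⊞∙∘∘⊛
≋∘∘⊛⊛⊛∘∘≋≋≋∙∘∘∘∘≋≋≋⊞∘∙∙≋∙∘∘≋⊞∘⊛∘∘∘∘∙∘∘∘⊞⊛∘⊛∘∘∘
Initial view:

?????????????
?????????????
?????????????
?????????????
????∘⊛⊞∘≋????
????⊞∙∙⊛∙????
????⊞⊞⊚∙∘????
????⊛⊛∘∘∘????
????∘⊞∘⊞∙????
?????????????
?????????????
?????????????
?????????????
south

?????????????
?????????????
?????????????
????∘⊛⊞∘≋????
????⊞∙∙⊛∙????
????⊞⊞∙∙∘????
????⊛⊛⊚∘∘????
????∘⊞∘⊞∙????
????∘∙∙∘∙????
?????????????
?????????????
?????????????
?????????????

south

?????????????
?????????????
????∘⊛⊞∘≋????
????⊞∙∙⊛∙????
????⊞⊞∙∙∘????
????⊛⊛∘∘∘????
????∘⊞⊚⊞∙????
????∘∙∙∘∙????
????∘∘∙∘∙????
?????????????
?????????????
?????????????
?????????????

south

?????????????
????∘⊛⊞∘≋????
????⊞∙∙⊛∙????
????⊞⊞∙∙∘????
????⊛⊛∘∘∘????
????∘⊞∘⊞∙????
????∘∙⊚∘∙????
????∘∘∙∘∙????
????∘∘⊛∘≋????
?????????????
?????????????
?????????????
?????????????

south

????∘⊛⊞∘≋????
????⊞∙∙⊛∙????
????⊞⊞∙∙∘????
????⊛⊛∘∘∘????
????∘⊞∘⊞∙????
????∘∙∙∘∙????
????∘∘⊚∘∙????
????∘∘⊛∘≋????
????∘∙∙∘∘????
?????????????
?????????????
?????????????
?????????????

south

????⊞∙∙⊛∙????
????⊞⊞∙∙∘????
????⊛⊛∘∘∘????
????∘⊞∘⊞∙????
????∘∙∙∘∙????
????∘∘∙∘∙????
????∘∘⊚∘≋????
????∘∙∙∘∘????
????⊞⊞⊛∘∙????
?????????????
?????????????
?????????????
?????????????

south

????⊞⊞∙∙∘????
????⊛⊛∘∘∘????
????∘⊞∘⊞∙????
????∘∙∙∘∙????
????∘∘∙∘∙????
????∘∘⊛∘≋????
????∘∙⊚∘∘????
????⊞⊞⊛∘∙????
????∘∙⊞∘∙????
?????????????
?????????????
?????????????
?????????????

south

????⊛⊛∘∘∘????
????∘⊞∘⊞∙????
????∘∙∙∘∙????
????∘∘∙∘∙????
????∘∘⊛∘≋????
????∘∙∙∘∘????
????⊞⊞⊚∘∙????
????∘∙⊞∘∙????
????∘∘∘∙∙????
?????????????
?????????????
?????????????
?????????????

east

???⊛⊛∘∘∘?????
???∘⊞∘⊞∙?????
???∘∙∙∘∙?????
???∘∘∙∘∙?????
???∘∘⊛∘≋⊛????
???∘∙∙∘∘⊛????
???⊞⊞⊛⊚∙∘????
???∘∙⊞∘∙⊞????
???∘∘∘∙∙∘????
?????????????
?????????????
?????????????
?????????????

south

???∘⊞∘⊞∙?????
???∘∙∙∘∙?????
???∘∘∙∘∙?????
???∘∘⊛∘≋⊛????
???∘∙∙∘∘⊛????
???⊞⊞⊛∘∙∘????
???∘∙⊞⊚∙⊞????
???∘∘∘∙∙∘????
????≋⊛∙∙⊛????
?????????????
?????????????
?????????????
?????????????

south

???∘∙∙∘∙?????
???∘∘∙∘∙?????
???∘∘⊛∘≋⊛????
???∘∙∙∘∘⊛????
???⊞⊞⊛∘∙∘????
???∘∙⊞∘∙⊞????
???∘∘∘⊚∙∘????
????≋⊛∙∙⊛????
????⊛⊛∘∘⊞????
?????????????
?????????????
?????????????
?????????????

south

???∘∘∙∘∙?????
???∘∘⊛∘≋⊛????
???∘∙∙∘∘⊛????
???⊞⊞⊛∘∙∘????
???∘∙⊞∘∙⊞????
???∘∘∘∙∙∘????
????≋⊛⊚∙⊛????
????⊛⊛∘∘⊞????
????∘≋∘⊛⊞????
?????????????
?????????????
?????????????
?????????????

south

???∘∘⊛∘≋⊛????
???∘∙∙∘∘⊛????
???⊞⊞⊛∘∙∘????
???∘∙⊞∘∙⊞????
???∘∘∘∙∙∘????
????≋⊛∙∙⊛????
????⊛⊛⊚∘⊞????
????∘≋∘⊛⊞????
????∙∙⊛≋∘????
?????????????
?????????????
?????????????
?????????????

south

???∘∙∙∘∘⊛????
???⊞⊞⊛∘∙∘????
???∘∙⊞∘∙⊞????
???∘∘∘∙∙∘????
????≋⊛∙∙⊛????
????⊛⊛∘∘⊞????
????∘≋⊚⊛⊞????
????∙∙⊛≋∘????
????∘∘⊞∘∘????
?????????????
?????????????
?????????????
?????????????

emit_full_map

∘⊛⊞∘≋?
⊞∙∙⊛∙?
⊞⊞∙∙∘?
⊛⊛∘∘∘?
∘⊞∘⊞∙?
∘∙∙∘∙?
∘∘∙∘∙?
∘∘⊛∘≋⊛
∘∙∙∘∘⊛
⊞⊞⊛∘∙∘
∘∙⊞∘∙⊞
∘∘∘∙∙∘
?≋⊛∙∙⊛
?⊛⊛∘∘⊞
?∘≋⊚⊛⊞
?∙∙⊛≋∘
?∘∘⊞∘∘

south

???⊞⊞⊛∘∙∘????
???∘∙⊞∘∙⊞????
???∘∘∘∙∙∘????
????≋⊛∙∙⊛????
????⊛⊛∘∘⊞????
????∘≋∘⊛⊞????
????∙∙⊚≋∘????
????∘∘⊞∘∘????
????∙∘∘∘∘????
?????????????
?????????????
?????????????
?????????????

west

????⊞⊞⊛∘∙∘???
????∘∙⊞∘∙⊞???
????∘∘∘∙∙∘???
?????≋⊛∙∙⊛???
????∙⊛⊛∘∘⊞???
????∘∘≋∘⊛⊞???
????∘∙⊚⊛≋∘???
????∙∘∘⊞∘∘???
????∘∙∘∘∘∘???
?????????????
?????????????
?????????????
?????????????

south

????∘∙⊞∘∙⊞???
????∘∘∘∙∙∘???
?????≋⊛∙∙⊛???
????∙⊛⊛∘∘⊞???
????∘∘≋∘⊛⊞???
????∘∙∙⊛≋∘???
????∙∘⊚⊞∘∘???
????∘∙∘∘∘∘???
????⊛⊛∙≋∙????
?????????????
?????????????
?????????????
?????????????

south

????∘∘∘∙∙∘???
?????≋⊛∙∙⊛???
????∙⊛⊛∘∘⊞???
????∘∘≋∘⊛⊞???
????∘∙∙⊛≋∘???
????∙∘∘⊞∘∘???
????∘∙⊚∘∘∘???
????⊛⊛∙≋∙????
????∙∘⊛≋∘????
?????????????
?????????????
?????????????
?????????????

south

?????≋⊛∙∙⊛???
????∙⊛⊛∘∘⊞???
????∘∘≋∘⊛⊞???
????∘∙∙⊛≋∘???
????∙∘∘⊞∘∘???
????∘∙∘∘∘∘???
????⊛⊛⊚≋∙????
????∙∘⊛≋∘????
????∘≋∙∘∘????
?????????????
?????????????
?????????????
?????????????

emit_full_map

∘⊛⊞∘≋?
⊞∙∙⊛∙?
⊞⊞∙∙∘?
⊛⊛∘∘∘?
∘⊞∘⊞∙?
∘∙∙∘∙?
∘∘∙∘∙?
∘∘⊛∘≋⊛
∘∙∙∘∘⊛
⊞⊞⊛∘∙∘
∘∙⊞∘∙⊞
∘∘∘∙∙∘
?≋⊛∙∙⊛
∙⊛⊛∘∘⊞
∘∘≋∘⊛⊞
∘∙∙⊛≋∘
∙∘∘⊞∘∘
∘∙∘∘∘∘
⊛⊛⊚≋∙?
∙∘⊛≋∘?
∘≋∙∘∘?


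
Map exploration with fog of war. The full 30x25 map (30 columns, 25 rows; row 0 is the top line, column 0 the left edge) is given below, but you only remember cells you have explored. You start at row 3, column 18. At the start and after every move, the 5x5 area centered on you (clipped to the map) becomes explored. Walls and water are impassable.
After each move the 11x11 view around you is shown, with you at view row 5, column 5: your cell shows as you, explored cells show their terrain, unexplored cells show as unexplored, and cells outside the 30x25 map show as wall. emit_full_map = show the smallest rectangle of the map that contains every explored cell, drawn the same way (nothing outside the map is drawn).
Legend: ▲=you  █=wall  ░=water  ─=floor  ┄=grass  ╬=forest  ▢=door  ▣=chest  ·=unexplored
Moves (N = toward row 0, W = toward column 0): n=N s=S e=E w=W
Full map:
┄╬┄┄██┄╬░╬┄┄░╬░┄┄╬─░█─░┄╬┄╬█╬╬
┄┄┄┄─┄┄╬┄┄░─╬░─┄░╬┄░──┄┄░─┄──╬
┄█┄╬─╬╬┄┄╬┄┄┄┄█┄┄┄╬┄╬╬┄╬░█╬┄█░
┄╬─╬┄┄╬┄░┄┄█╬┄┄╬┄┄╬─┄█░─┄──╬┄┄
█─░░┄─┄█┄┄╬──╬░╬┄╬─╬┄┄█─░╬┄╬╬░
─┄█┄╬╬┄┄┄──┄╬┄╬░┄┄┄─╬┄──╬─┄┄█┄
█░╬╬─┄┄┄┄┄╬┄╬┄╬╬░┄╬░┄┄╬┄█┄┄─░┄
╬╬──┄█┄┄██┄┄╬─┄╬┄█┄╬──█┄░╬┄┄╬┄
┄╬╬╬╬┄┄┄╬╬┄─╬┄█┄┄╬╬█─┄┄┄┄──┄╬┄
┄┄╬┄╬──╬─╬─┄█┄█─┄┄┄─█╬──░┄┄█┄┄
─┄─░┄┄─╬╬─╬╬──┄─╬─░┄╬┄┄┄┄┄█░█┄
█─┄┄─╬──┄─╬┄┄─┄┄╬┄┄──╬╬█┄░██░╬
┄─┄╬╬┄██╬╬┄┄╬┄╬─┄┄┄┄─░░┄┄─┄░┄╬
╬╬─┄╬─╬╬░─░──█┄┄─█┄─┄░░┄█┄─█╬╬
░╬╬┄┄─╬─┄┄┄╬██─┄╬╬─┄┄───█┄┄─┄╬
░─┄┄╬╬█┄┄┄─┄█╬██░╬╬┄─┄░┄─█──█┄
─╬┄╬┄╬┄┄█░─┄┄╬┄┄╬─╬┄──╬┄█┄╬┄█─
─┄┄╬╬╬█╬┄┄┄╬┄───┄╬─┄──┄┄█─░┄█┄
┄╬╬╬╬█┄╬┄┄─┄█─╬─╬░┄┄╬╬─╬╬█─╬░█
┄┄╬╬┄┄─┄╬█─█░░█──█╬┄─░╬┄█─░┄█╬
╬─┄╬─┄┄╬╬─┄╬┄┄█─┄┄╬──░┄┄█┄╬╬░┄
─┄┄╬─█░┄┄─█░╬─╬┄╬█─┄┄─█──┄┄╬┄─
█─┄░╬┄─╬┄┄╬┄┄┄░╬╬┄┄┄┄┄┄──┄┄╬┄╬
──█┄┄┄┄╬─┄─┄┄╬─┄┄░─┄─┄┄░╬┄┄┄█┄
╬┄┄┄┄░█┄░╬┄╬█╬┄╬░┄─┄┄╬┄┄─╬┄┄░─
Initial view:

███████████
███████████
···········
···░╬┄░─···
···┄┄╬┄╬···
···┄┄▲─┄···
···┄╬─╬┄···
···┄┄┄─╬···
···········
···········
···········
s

███████████
···········
···░╬┄░─···
···┄┄╬┄╬···
···┄┄╬─┄···
···┄╬▲╬┄···
···┄┄┄─╬···
···░┄╬░┄···
···········
···········
···········

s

···········
···░╬┄░─···
···┄┄╬┄╬···
···┄┄╬─┄···
···┄╬─╬┄···
···┄┄▲─╬···
···░┄╬░┄···
···┄█┄╬─···
···········
···········
···········

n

███████████
···········
···░╬┄░─···
···┄┄╬┄╬···
···┄┄╬─┄···
···┄╬▲╬┄···
···┄┄┄─╬···
···░┄╬░┄···
···┄█┄╬─···
···········
···········

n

███████████
███████████
···········
···░╬┄░─···
···┄┄╬┄╬···
···┄┄▲─┄···
···┄╬─╬┄···
···┄┄┄─╬···
···░┄╬░┄···
···┄█┄╬─···
···········

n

███████████
███████████
███████████
···┄╬─░█···
···░╬┄░─···
···┄┄▲┄╬···
···┄┄╬─┄···
···┄╬─╬┄···
···┄┄┄─╬···
···░┄╬░┄···
···┄█┄╬─···

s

███████████
███████████
···┄╬─░█···
···░╬┄░─···
···┄┄╬┄╬···
···┄┄▲─┄···
···┄╬─╬┄···
···┄┄┄─╬···
···░┄╬░┄···
···┄█┄╬─···
···········

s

███████████
···┄╬─░█···
···░╬┄░─···
···┄┄╬┄╬···
···┄┄╬─┄···
···┄╬▲╬┄···
···┄┄┄─╬···
···░┄╬░┄···
···┄█┄╬─···
···········
···········

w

███████████
····┄╬─░█··
····░╬┄░─··
···┄┄┄╬┄╬··
···╬┄┄╬─┄··
···╬┄▲─╬┄··
···░┄┄┄─╬··
···╬░┄╬░┄··
····┄█┄╬─··
···········
···········

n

███████████
███████████
····┄╬─░█··
···┄░╬┄░─··
···┄┄┄╬┄╬··
···╬┄▲╬─┄··
···╬┄╬─╬┄··
···░┄┄┄─╬··
···╬░┄╬░┄··
····┄█┄╬─··
···········

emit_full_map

·┄╬─░█
┄░╬┄░─
┄┄┄╬┄╬
╬┄▲╬─┄
╬┄╬─╬┄
░┄┄┄─╬
╬░┄╬░┄
·┄█┄╬─

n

███████████
███████████
███████████
···┄┄╬─░█··
···┄░╬┄░─··
···┄┄▲╬┄╬··
···╬┄┄╬─┄··
···╬┄╬─╬┄··
···░┄┄┄─╬··
···╬░┄╬░┄··
····┄█┄╬─··

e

███████████
███████████
███████████
··┄┄╬─░█···
··┄░╬┄░─···
··┄┄┄▲┄╬···
··╬┄┄╬─┄···
··╬┄╬─╬┄···
··░┄┄┄─╬···
··╬░┄╬░┄···
···┄█┄╬─···

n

███████████
███████████
███████████
███████████
··┄┄╬─░█···
··┄░╬▲░─···
··┄┄┄╬┄╬···
··╬┄┄╬─┄···
··╬┄╬─╬┄···
··░┄┄┄─╬···
··╬░┄╬░┄···

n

███████████
███████████
███████████
███████████
███████████
··┄┄╬▲░█···
··┄░╬┄░─···
··┄┄┄╬┄╬···
··╬┄┄╬─┄···
··╬┄╬─╬┄···
··░┄┄┄─╬···

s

███████████
███████████
███████████
███████████
··┄┄╬─░█···
··┄░╬▲░─···
··┄┄┄╬┄╬···
··╬┄┄╬─┄···
··╬┄╬─╬┄···
··░┄┄┄─╬···
··╬░┄╬░┄···

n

███████████
███████████
███████████
███████████
███████████
··┄┄╬▲░█···
··┄░╬┄░─···
··┄┄┄╬┄╬···
··╬┄┄╬─┄···
··╬┄╬─╬┄···
··░┄┄┄─╬···

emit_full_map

┄┄╬▲░█
┄░╬┄░─
┄┄┄╬┄╬
╬┄┄╬─┄
╬┄╬─╬┄
░┄┄┄─╬
╬░┄╬░┄
·┄█┄╬─
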